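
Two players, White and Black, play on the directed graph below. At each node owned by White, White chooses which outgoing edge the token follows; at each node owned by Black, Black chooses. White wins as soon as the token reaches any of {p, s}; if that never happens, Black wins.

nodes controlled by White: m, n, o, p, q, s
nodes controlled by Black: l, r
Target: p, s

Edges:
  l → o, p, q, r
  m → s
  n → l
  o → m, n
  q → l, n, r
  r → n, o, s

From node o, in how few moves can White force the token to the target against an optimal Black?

A0 = {p, s}
A1: add {m} — m (White) has m→s.
A2: add {o} — o (White) has o→m.
A3 = A2; e.g. l (Black) can still go to q. Fixed point.
o enters the attractor at level 2, so White can force the target in 2 moves from there.

2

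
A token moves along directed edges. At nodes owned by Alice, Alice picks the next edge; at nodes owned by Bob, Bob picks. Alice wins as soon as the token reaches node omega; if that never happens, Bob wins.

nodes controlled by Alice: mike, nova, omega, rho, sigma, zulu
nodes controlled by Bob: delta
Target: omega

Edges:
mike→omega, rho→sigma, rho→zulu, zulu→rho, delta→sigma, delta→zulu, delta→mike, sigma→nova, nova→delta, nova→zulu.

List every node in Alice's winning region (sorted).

A0 = {omega}
A1: add {mike} — mike (Alice) has mike→omega.
A2 = A1; e.g. nova (Alice) has no edge into A1. Fixed point.
Alice's winning region = {mike, omega}.

mike, omega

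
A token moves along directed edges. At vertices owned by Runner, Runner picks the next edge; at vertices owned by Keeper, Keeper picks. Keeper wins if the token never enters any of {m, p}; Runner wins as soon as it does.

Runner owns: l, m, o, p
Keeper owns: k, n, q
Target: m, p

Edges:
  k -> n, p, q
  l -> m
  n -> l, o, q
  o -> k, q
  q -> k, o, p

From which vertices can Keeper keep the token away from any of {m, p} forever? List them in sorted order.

A0 = {m, p}
A1: add {l} — l (Runner) has l→m.
A2 = A1; e.g. k (Keeper) can still go to n. Fixed point.
Runner's attractor = {l, m, p}; Keeper avoids the target exactly from the complement.

k, n, o, q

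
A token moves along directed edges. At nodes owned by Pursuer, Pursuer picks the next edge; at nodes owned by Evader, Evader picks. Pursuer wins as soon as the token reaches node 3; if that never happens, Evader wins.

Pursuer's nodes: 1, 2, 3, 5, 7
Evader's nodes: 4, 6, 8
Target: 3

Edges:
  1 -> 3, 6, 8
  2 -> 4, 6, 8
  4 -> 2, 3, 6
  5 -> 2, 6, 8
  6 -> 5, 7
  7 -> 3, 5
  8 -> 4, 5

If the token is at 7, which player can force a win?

Pursuer

A0 = {3}
A1: add {1, 7} — 1 (Pursuer) has 1→3; 7 (Pursuer) has 7→3.
A2 = A1; e.g. 2 (Pursuer) has no edge into A1. Fixed point.
7 ∈ A1, so Pursuer can force the target.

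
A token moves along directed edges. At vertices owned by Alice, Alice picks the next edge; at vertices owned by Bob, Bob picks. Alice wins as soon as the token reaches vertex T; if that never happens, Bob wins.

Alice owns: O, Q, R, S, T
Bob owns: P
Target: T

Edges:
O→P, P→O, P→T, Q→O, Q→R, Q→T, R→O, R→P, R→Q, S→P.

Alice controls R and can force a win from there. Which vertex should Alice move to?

A0 = {T}
A1: add {Q} — Q (Alice) has Q→T.
A2: add {R} — R (Alice) has R→Q.
A3 = A2; e.g. O (Alice) has no edge into A2. Fixed point.
From R, successor Q is in the attractor (rank 1); the other successors O, P are not.

Q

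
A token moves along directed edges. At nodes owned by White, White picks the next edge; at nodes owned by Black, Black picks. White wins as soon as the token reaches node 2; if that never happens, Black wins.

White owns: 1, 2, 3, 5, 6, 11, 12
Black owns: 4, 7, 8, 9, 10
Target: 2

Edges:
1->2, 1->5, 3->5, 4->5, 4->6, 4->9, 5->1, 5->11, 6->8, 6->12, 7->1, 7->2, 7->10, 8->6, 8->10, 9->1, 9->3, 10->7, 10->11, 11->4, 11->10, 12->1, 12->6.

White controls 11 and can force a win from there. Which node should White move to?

A0 = {2}
A1: add {1} — 1 (White) has 1→2.
A2: add {5, 12} — 5 (White) has 5→1; 12 (White) has 12→1.
A3: add {3, 6} — 3 (White) has 3→5; 6 (White) has 6→12.
A4: add {9} — 9 (Black): all of {1, 3} already in.
A5: add {4} — 4 (Black): all of {5, 6, 9} already in.
A6: add {11} — 11 (White) has 11→4.
A7 = A6; e.g. 7 (Black) can still go to 10. Fixed point.
From 11, successor 4 is in the attractor (rank 5); the other successor 10 is not.

4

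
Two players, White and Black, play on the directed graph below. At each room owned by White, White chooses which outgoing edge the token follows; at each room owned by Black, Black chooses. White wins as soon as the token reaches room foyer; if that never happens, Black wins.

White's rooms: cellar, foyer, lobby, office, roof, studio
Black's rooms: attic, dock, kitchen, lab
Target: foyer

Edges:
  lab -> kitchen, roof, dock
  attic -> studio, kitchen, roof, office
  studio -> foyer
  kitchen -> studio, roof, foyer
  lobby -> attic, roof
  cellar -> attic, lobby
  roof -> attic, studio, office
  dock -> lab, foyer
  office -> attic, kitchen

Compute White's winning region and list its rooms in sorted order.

attic, cellar, foyer, kitchen, lobby, office, roof, studio

A0 = {foyer}
A1: add {studio} — studio (White) has studio→foyer.
A2: add {roof} — roof (White) has roof→studio.
A3: add {kitchen, lobby} — kitchen (Black): all of {studio, roof, foyer} already in; lobby (White) has lobby→roof.
A4: add {cellar, office} — cellar (White) has cellar→lobby; office (White) has office→kitchen.
A5: add {attic} — attic (Black): all of {studio, kitchen, roof, office} already in.
A6 = A5; e.g. lab (Black) can still go to dock. Fixed point.
White's winning region = {attic, cellar, foyer, kitchen, lobby, office, roof, studio}.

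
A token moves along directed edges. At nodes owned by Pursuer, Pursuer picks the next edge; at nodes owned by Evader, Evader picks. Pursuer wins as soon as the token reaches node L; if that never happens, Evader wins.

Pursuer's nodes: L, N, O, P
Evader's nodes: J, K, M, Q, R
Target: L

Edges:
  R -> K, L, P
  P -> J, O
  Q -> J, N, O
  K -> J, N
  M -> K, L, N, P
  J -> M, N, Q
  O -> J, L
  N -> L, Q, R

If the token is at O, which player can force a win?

A0 = {L}
A1: add {N, O} — N (Pursuer) has N→L; O (Pursuer) has O→L.
O ∈ A1, so Pursuer can force the target.

Pursuer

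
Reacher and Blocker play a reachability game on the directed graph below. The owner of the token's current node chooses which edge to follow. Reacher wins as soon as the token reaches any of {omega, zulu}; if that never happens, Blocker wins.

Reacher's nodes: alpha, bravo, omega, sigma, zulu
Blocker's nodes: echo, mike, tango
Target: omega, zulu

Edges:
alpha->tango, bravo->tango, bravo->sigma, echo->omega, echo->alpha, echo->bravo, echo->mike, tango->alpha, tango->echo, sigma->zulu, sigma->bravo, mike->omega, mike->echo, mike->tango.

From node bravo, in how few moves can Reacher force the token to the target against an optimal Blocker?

A0 = {omega, zulu}
A1: add {sigma} — sigma (Reacher) has sigma→zulu.
A2: add {bravo} — bravo (Reacher) has bravo→sigma.
A3 = A2; e.g. alpha (Reacher) has no edge into A2. Fixed point.
bravo enters the attractor at level 2, so Reacher can force the target in 2 moves from there.

2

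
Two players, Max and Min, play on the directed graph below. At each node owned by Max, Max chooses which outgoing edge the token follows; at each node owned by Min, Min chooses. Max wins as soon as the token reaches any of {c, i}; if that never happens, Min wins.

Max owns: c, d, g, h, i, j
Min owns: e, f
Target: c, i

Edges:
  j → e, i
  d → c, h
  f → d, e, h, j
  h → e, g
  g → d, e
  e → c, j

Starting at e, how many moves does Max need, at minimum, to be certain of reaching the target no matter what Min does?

A0 = {c, i}
A1: add {d, j} — d (Max) has d→c; j (Max) has j→i.
A2: add {e, g} — e (Min): all of {c, j} already in; g (Max) has g→d.
e enters the attractor at level 2, so Max can force the target in 2 moves from there.

2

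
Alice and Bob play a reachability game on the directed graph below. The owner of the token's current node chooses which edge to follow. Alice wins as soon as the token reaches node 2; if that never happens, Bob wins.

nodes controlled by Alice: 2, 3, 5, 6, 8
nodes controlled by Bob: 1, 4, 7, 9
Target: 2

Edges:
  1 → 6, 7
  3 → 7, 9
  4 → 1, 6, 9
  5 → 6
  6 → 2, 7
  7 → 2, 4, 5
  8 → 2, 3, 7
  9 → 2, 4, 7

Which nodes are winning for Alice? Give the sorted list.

A0 = {2}
A1: add {6, 8} — 6 (Alice) has 6→2; 8 (Alice) has 8→2.
A2: add {5} — 5 (Alice) has 5→6.
A3 = A2; e.g. 1 (Bob) can still go to 7. Fixed point.
Alice's winning region = {2, 5, 6, 8}.

2, 5, 6, 8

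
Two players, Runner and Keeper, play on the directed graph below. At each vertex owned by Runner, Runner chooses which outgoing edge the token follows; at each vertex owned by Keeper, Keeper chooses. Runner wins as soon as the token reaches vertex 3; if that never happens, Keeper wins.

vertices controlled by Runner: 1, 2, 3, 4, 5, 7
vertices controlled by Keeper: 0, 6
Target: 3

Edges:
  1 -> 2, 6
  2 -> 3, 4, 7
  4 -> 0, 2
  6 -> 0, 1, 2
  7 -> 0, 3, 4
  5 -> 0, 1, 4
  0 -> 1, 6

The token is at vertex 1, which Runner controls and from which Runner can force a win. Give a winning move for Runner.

2

A0 = {3}
A1: add {2, 7} — 2 (Runner) has 2→3; 7 (Runner) has 7→3.
A2: add {1, 4} — 1 (Runner) has 1→2; 4 (Runner) has 4→2.
A3: add {5} — 5 (Runner) has 5→1.
A4 = A3; e.g. 0 (Keeper) can still go to 6. Fixed point.
From 1, successor 2 is in the attractor (rank 1); the other successor 6 is not.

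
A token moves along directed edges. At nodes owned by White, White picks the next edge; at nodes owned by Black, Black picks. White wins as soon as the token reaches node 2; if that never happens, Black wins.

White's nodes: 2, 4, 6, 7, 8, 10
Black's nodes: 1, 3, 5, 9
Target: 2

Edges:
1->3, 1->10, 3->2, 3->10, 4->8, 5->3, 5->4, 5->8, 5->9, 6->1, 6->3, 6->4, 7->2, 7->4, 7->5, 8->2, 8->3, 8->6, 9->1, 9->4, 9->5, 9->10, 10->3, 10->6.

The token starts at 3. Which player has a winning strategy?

White

A0 = {2}
A1: add {7, 8} — 7 (White) has 7→2; 8 (White) has 8→2.
A2: add {4} — 4 (White) has 4→8.
A3: add {6} — 6 (White) has 6→4.
A4: add {10} — 10 (White) has 10→6.
A5: add {3} — 3 (Black): all of {2, 10} already in.
3 ∈ A5, so White can force the target.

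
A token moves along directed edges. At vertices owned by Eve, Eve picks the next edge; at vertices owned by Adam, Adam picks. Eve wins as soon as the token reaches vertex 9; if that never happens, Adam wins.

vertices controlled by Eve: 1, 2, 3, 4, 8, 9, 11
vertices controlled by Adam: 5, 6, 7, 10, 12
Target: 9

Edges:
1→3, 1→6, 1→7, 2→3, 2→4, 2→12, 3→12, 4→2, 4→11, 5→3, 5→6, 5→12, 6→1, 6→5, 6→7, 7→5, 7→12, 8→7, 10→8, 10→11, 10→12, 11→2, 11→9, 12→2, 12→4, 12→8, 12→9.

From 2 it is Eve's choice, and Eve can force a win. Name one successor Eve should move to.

4

A0 = {9}
A1: add {11} — 11 (Eve) has 11→9.
A2: add {4} — 4 (Eve) has 4→11.
A3: add {2} — 2 (Eve) has 2→4.
A4 = A3; e.g. 1 (Eve) has no edge into A3. Fixed point.
From 2, successor 4 is in the attractor (rank 2); the other successors 3, 12 are not.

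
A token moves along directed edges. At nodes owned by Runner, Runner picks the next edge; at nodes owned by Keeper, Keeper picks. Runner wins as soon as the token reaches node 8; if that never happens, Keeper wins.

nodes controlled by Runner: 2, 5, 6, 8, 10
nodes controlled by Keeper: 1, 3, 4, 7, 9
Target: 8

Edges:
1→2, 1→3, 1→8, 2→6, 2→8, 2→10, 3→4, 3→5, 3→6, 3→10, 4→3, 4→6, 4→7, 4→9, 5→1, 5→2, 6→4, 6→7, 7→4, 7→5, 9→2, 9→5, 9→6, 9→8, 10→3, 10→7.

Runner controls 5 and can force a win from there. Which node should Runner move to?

2

A0 = {8}
A1: add {2} — 2 (Runner) has 2→8.
A2: add {5} — 5 (Runner) has 5→2.
A3 = A2; e.g. 1 (Keeper) can still go to 3. Fixed point.
From 5, successor 2 is in the attractor (rank 1); the other successor 1 is not.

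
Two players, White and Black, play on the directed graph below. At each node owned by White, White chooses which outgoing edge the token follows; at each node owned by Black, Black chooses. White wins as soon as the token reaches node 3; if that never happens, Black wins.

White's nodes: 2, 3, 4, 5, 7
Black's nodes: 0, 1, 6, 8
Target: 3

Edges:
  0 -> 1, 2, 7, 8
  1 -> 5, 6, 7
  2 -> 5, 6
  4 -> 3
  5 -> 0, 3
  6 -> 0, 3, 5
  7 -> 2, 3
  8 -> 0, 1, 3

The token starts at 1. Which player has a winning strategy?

Black

A0 = {3}
A1: add {4, 5, 7} — 4 (White) has 4→3; 5 (White) has 5→3; 7 (White) has 7→3.
A2: add {2} — 2 (White) has 2→5.
A3 = A2; e.g. 0 (Black) can still go to 1. Fixed point.
1 never enters the attractor, so Black can avoid the target forever.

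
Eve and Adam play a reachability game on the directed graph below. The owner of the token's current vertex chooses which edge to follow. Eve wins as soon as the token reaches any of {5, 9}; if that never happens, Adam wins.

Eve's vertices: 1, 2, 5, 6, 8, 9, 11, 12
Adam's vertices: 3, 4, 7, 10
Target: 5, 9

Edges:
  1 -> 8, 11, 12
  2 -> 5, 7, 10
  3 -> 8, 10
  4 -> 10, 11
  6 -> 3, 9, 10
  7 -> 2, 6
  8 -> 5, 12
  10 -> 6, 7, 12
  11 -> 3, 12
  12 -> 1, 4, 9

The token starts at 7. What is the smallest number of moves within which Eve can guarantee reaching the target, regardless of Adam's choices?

A0 = {5, 9}
A1: add {2, 6, 8, 12} — 2 (Eve) has 2→5; 6 (Eve) has 6→9; 8 (Eve) has 8→5; 12 (Eve) has 12→9.
A2: add {1, 7, 11} — 1 (Eve) has 1→8; 7 (Adam): all of {2, 6} already in; 11 (Eve) has 11→12.
7 enters the attractor at level 2, so Eve can force the target in 2 moves from there.

2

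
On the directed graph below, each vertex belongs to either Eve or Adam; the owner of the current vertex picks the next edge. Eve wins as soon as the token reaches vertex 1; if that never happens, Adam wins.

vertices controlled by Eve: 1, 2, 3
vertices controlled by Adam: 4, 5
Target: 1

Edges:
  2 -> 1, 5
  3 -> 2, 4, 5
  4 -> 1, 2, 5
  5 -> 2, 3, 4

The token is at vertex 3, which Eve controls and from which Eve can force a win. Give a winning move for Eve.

2

A0 = {1}
A1: add {2} — 2 (Eve) has 2→1.
A2: add {3} — 3 (Eve) has 3→2.
A3 = A2; e.g. 4 (Adam) can still go to 5. Fixed point.
From 3, successor 2 is in the attractor (rank 1); the other successors 4, 5 are not.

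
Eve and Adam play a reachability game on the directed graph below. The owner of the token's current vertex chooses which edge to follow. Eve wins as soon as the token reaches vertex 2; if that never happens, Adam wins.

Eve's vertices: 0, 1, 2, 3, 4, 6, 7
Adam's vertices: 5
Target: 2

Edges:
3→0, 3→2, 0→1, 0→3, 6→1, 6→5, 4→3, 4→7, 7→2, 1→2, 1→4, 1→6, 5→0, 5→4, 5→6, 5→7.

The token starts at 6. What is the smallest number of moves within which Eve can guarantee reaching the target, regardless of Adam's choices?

A0 = {2}
A1: add {1, 3, 7} — 1 (Eve) has 1→2; 3 (Eve) has 3→2; 7 (Eve) has 7→2.
A2: add {0, 4, 6} — 0 (Eve) has 0→1; 4 (Eve) has 4→3; 6 (Eve) has 6→1.
6 enters the attractor at level 2, so Eve can force the target in 2 moves from there.

2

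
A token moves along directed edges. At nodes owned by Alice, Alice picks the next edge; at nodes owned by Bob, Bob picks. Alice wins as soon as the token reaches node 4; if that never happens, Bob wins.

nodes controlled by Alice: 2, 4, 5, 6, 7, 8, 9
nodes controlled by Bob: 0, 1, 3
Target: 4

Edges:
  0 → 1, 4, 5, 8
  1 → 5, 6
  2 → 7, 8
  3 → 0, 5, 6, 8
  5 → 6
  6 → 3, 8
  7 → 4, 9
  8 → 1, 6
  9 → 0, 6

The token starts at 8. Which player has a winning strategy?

A0 = {4}
A1: add {7} — 7 (Alice) has 7→4.
A2: add {2} — 2 (Alice) has 2→7.
A3 = A2; e.g. 0 (Bob) can still go to 1. Fixed point.
8 never enters the attractor, so Bob can avoid the target forever.

Bob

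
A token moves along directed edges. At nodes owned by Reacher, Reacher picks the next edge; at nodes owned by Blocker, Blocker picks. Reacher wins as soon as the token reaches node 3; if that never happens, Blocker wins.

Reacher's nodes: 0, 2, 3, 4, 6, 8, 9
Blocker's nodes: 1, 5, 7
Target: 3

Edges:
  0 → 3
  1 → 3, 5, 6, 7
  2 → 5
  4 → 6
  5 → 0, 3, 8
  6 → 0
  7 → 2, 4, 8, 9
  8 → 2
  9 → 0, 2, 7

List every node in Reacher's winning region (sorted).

A0 = {3}
A1: add {0} — 0 (Reacher) has 0→3.
A2: add {6, 9} — 6 (Reacher) has 6→0; 9 (Reacher) has 9→0.
A3: add {4} — 4 (Reacher) has 4→6.
A4 = A3; e.g. 1 (Blocker) can still go to 5. Fixed point.
Reacher's winning region = {0, 3, 4, 6, 9}.

0, 3, 4, 6, 9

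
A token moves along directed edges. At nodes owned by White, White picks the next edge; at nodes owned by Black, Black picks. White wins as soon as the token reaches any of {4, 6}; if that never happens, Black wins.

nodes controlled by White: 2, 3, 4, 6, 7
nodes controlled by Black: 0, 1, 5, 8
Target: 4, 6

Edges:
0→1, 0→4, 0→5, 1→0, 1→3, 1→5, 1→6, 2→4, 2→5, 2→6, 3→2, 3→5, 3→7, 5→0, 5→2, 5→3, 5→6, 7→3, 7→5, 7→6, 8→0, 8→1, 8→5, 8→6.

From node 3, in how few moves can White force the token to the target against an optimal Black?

2

A0 = {4, 6}
A1: add {2, 7} — 2 (White) has 2→4; 7 (White) has 7→6.
A2: add {3} — 3 (White) has 3→2.
A3 = A2; e.g. 0 (Black) can still go to 1. Fixed point.
3 enters the attractor at level 2, so White can force the target in 2 moves from there.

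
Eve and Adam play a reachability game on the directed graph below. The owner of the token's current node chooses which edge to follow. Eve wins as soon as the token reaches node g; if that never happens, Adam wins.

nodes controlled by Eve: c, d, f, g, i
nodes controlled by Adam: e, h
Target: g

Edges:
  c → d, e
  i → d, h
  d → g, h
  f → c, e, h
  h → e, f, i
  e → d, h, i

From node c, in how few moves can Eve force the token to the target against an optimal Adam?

A0 = {g}
A1: add {d} — d (Eve) has d→g.
A2: add {c, i} — c (Eve) has c→d; i (Eve) has i→d.
c enters the attractor at level 2, so Eve can force the target in 2 moves from there.

2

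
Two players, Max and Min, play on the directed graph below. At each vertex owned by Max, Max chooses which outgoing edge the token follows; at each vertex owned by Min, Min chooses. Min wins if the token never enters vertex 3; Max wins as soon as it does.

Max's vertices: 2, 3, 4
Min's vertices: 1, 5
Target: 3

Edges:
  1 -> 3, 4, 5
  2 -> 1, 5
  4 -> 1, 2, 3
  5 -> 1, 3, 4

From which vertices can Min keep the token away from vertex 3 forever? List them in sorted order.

A0 = {3}
A1: add {4} — 4 (Max) has 4→3.
A2 = A1; e.g. 1 (Min) can still go to 5. Fixed point.
Max's attractor = {3, 4}; Min avoids the target exactly from the complement.

1, 2, 5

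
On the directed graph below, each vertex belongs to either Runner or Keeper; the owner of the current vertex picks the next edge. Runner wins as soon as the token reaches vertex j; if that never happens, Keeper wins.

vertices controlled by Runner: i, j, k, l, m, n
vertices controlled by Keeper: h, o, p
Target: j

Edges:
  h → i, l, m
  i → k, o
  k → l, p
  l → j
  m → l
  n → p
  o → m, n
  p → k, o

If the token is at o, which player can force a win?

A0 = {j}
A1: add {l} — l (Runner) has l→j.
A2: add {k, m} — k (Runner) has k→l; m (Runner) has m→l.
A3: add {i} — i (Runner) has i→k.
A4: add {h} — h (Keeper): all of {i, l, m} already in.
A5 = A4; e.g. n (Runner) has no edge into A4. Fixed point.
o never enters the attractor, so Keeper can avoid the target forever.

Keeper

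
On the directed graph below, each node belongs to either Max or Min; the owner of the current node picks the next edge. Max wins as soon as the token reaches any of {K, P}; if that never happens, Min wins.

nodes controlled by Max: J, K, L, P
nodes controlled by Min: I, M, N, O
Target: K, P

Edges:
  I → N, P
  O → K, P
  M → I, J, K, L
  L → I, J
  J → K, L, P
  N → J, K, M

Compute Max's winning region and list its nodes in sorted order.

A0 = {K, P}
A1: add {J, O} — J (Max) has J→K; O (Min): all of {K, P} already in.
A2: add {L} — L (Max) has L→J.
A3 = A2; e.g. I (Min) can still go to N. Fixed point.
Max's winning region = {J, K, L, O, P}.

J, K, L, O, P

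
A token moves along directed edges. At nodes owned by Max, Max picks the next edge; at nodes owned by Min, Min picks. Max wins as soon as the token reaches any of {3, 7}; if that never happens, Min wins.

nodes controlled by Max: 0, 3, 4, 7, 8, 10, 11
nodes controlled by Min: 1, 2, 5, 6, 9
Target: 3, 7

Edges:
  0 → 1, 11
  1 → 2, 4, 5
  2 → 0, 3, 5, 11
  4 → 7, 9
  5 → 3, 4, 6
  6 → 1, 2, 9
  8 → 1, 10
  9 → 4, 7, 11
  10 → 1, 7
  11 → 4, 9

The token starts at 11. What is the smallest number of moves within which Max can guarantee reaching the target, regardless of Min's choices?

A0 = {3, 7}
A1: add {4, 10} — 4 (Max) has 4→7; 10 (Max) has 10→7.
A2: add {8, 11} — 8 (Max) has 8→10; 11 (Max) has 11→4.
11 enters the attractor at level 2, so Max can force the target in 2 moves from there.

2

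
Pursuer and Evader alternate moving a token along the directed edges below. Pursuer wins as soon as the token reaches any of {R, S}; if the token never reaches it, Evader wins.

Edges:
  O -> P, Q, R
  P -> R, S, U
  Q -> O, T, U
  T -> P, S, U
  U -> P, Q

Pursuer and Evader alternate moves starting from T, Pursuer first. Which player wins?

Pursuer

Track states (vertex, player-to-move).
A0 = {(R,Pursuer), (R,Evader), (S,Pursuer), (S,Evader)}
A1: add {(O,Pursuer), (P,Pursuer), (T,Pursuer)}.
(T,Pursuer) ∈ A1 ⇒ Pursuer forces the target.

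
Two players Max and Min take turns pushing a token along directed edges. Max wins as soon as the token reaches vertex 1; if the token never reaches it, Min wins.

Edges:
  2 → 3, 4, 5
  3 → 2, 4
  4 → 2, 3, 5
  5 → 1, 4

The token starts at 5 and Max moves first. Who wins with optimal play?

Track states (vertex, player-to-move).
A0 = {(1,Max), (1,Min)}
A1: add {(5,Max)}.
(5,Max) ∈ A1 ⇒ Max forces the target.

Max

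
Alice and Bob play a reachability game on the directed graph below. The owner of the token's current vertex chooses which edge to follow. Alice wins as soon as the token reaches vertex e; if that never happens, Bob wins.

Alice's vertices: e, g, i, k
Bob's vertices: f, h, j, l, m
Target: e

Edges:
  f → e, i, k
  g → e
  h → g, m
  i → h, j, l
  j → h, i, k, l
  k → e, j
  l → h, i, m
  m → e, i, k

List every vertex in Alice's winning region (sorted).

A0 = {e}
A1: add {g, k} — g (Alice) has g→e; k (Alice) has k→e.
A2 = A1; e.g. f (Bob) can still go to i. Fixed point.
Alice's winning region = {e, g, k}.

e, g, k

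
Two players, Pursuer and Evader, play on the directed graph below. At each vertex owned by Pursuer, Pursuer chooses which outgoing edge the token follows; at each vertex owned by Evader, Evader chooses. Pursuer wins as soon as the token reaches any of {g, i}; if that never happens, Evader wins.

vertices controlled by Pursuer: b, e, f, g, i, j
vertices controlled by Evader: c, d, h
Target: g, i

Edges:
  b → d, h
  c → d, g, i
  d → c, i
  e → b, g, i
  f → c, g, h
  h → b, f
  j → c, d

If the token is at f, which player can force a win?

A0 = {g, i}
A1: add {e, f} — e (Pursuer) has e→g; f (Pursuer) has f→g.
A2 = A1; e.g. b (Pursuer) has no edge into A1. Fixed point.
f ∈ A1, so Pursuer can force the target.

Pursuer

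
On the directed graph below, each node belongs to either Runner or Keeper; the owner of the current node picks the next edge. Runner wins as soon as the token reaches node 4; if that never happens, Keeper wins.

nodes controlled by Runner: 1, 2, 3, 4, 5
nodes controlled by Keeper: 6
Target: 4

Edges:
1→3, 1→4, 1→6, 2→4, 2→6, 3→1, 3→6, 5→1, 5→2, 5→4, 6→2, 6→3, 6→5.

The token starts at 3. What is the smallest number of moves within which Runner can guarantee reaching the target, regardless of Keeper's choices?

2

A0 = {4}
A1: add {1, 2, 5} — 1 (Runner) has 1→4; 2 (Runner) has 2→4; 5 (Runner) has 5→4.
A2: add {3} — 3 (Runner) has 3→1.
3 enters the attractor at level 2, so Runner can force the target in 2 moves from there.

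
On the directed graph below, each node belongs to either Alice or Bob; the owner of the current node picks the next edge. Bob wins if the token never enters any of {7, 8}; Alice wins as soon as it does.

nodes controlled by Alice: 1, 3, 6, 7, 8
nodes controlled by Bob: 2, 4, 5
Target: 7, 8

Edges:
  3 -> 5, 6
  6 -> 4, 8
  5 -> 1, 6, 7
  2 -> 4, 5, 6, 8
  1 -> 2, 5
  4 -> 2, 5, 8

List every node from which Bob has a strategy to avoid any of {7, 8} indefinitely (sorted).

1, 2, 4, 5

A0 = {7, 8}
A1: add {6} — 6 (Alice) has 6→8.
A2: add {3} — 3 (Alice) has 3→6.
A3 = A2; e.g. 1 (Alice) has no edge into A2. Fixed point.
Alice's attractor = {3, 6, 7, 8}; Bob avoids the target exactly from the complement.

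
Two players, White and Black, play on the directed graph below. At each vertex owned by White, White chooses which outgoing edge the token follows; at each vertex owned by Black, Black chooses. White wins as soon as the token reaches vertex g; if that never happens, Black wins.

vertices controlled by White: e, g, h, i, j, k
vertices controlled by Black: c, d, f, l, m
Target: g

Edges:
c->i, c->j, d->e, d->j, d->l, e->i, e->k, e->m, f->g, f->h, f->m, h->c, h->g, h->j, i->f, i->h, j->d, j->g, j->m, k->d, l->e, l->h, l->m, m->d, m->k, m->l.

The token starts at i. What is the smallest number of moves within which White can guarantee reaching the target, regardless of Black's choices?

A0 = {g}
A1: add {h, j} — h (White) has h→g; j (White) has j→g.
A2: add {i} — i (White) has i→h.
i enters the attractor at level 2, so White can force the target in 2 moves from there.

2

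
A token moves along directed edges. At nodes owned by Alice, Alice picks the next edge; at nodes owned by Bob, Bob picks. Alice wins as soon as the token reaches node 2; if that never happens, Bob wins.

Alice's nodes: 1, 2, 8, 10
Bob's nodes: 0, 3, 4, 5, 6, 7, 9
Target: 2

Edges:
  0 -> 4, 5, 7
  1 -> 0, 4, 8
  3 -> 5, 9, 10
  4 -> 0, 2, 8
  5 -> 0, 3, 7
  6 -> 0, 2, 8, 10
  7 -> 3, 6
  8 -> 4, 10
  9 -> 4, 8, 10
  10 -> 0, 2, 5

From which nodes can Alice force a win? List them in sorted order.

A0 = {2}
A1: add {10} — 10 (Alice) has 10→2.
A2: add {8} — 8 (Alice) has 8→10.
A3: add {1} — 1 (Alice) has 1→8.
A4 = A3; e.g. 0 (Bob) can still go to 4. Fixed point.
Alice's winning region = {1, 2, 8, 10}.

1, 2, 8, 10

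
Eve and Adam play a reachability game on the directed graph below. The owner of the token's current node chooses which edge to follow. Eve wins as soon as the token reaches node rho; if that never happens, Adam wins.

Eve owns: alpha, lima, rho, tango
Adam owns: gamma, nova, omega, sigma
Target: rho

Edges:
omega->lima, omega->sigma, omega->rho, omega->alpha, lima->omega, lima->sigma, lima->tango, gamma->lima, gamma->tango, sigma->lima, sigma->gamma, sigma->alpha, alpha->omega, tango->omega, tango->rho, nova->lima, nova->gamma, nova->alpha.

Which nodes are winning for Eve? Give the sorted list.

A0 = {rho}
A1: add {tango} — tango (Eve) has tango→rho.
A2: add {lima} — lima (Eve) has lima→tango.
A3: add {gamma} — gamma (Adam): all of {lima, tango} already in.
A4 = A3; e.g. omega (Adam) can still go to sigma. Fixed point.
Eve's winning region = {gamma, lima, rho, tango}.

gamma, lima, rho, tango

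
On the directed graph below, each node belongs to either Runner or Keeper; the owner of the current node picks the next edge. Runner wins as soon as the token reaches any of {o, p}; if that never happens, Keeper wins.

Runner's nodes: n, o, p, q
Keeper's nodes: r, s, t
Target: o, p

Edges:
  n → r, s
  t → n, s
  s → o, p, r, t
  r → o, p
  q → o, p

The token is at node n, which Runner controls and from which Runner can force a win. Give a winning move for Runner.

A0 = {o, p}
A1: add {q, r} — q (Runner) has q→o; r (Keeper): all of {o, p} already in.
A2: add {n} — n (Runner) has n→r.
A3 = A2; e.g. s (Keeper) can still go to t. Fixed point.
From n, successor r is in the attractor (rank 1); the other successor s is not.

r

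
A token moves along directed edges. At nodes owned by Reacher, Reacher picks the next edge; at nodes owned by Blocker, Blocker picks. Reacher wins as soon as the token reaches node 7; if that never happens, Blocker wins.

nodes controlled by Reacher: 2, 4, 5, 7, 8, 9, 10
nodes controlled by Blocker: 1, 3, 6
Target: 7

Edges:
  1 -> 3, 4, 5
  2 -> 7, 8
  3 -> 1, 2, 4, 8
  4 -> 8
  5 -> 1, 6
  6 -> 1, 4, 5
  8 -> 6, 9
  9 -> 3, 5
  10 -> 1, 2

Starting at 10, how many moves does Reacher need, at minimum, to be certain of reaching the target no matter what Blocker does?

A0 = {7}
A1: add {2} — 2 (Reacher) has 2→7.
A2: add {10} — 10 (Reacher) has 10→2.
A3 = A2; e.g. 1 (Blocker) can still go to 3. Fixed point.
10 enters the attractor at level 2, so Reacher can force the target in 2 moves from there.

2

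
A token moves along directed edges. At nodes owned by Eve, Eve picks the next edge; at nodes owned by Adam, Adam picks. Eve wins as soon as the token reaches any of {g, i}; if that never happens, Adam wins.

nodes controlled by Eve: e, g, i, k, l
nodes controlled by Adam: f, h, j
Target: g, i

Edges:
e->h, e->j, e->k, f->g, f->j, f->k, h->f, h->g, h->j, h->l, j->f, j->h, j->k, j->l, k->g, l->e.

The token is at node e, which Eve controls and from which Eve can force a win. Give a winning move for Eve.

k

A0 = {g, i}
A1: add {k} — k (Eve) has k→g.
A2: add {e} — e (Eve) has e→k.
A3: add {l} — l (Eve) has l→e.
A4 = A3; e.g. f (Adam) can still go to j. Fixed point.
From e, successor k is in the attractor (rank 1); the other successors h, j are not.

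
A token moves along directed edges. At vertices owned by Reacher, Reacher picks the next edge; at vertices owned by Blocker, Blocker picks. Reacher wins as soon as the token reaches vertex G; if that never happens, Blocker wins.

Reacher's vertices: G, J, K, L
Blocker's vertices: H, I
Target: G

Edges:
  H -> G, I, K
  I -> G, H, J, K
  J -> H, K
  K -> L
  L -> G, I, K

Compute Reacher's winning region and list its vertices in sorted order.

A0 = {G}
A1: add {L} — L (Reacher) has L→G.
A2: add {K} — K (Reacher) has K→L.
A3: add {J} — J (Reacher) has J→K.
A4 = A3; e.g. H (Blocker) can still go to I. Fixed point.
Reacher's winning region = {G, J, K, L}.

G, J, K, L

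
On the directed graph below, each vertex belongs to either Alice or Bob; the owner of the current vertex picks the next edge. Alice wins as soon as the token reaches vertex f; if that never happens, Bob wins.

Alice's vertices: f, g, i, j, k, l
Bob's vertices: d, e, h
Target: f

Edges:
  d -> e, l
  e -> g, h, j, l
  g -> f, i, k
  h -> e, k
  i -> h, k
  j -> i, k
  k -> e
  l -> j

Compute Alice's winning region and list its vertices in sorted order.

A0 = {f}
A1: add {g} — g (Alice) has g→f.
A2 = A1; e.g. d (Bob) can still go to e. Fixed point.
Alice's winning region = {f, g}.

f, g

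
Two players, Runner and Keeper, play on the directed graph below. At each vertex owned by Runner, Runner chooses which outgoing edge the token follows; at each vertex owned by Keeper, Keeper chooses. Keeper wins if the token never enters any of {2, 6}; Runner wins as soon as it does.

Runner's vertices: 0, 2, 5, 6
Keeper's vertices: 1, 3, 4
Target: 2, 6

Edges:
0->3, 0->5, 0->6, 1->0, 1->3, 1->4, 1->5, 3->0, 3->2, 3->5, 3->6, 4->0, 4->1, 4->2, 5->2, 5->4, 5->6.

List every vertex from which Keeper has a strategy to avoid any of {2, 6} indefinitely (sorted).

1, 4

A0 = {2, 6}
A1: add {0, 5} — 0 (Runner) has 0→6; 5 (Runner) has 5→2.
A2: add {3} — 3 (Keeper): all of {0, 2, 5, 6} already in.
A3 = A2; e.g. 1 (Keeper) can still go to 4. Fixed point.
Runner's attractor = {0, 2, 3, 5, 6}; Keeper avoids the target exactly from the complement.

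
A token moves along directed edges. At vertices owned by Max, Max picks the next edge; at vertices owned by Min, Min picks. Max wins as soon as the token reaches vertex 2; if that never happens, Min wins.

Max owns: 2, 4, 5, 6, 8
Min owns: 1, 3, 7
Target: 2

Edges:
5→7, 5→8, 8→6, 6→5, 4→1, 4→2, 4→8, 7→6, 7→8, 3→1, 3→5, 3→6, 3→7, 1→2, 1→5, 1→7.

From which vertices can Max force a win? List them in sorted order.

2, 4

A0 = {2}
A1: add {4} — 4 (Max) has 4→2.
A2 = A1; e.g. 1 (Min) can still go to 5. Fixed point.
Max's winning region = {2, 4}.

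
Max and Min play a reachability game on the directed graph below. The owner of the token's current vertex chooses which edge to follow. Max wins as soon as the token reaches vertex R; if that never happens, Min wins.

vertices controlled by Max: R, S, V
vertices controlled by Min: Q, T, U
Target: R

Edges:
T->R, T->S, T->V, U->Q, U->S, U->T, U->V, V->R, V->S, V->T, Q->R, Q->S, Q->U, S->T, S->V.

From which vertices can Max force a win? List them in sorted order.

R, S, T, V

A0 = {R}
A1: add {V} — V (Max) has V→R.
A2: add {S} — S (Max) has S→V.
A3: add {T} — T (Min): all of {R, S, V} already in.
A4 = A3; e.g. Q (Min) can still go to U. Fixed point.
Max's winning region = {R, S, T, V}.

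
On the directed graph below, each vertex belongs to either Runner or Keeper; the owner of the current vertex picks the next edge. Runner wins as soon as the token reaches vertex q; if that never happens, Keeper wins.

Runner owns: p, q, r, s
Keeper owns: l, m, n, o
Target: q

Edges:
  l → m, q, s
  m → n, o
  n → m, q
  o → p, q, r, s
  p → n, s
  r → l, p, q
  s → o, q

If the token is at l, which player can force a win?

A0 = {q}
A1: add {r, s} — r (Runner) has r→q; s (Runner) has s→q.
A2: add {p} — p (Runner) has p→s.
A3: add {o} — o (Keeper): all of {p, q, r, s} already in.
A4 = A3; e.g. l (Keeper) can still go to m. Fixed point.
l never enters the attractor, so Keeper can avoid the target forever.

Keeper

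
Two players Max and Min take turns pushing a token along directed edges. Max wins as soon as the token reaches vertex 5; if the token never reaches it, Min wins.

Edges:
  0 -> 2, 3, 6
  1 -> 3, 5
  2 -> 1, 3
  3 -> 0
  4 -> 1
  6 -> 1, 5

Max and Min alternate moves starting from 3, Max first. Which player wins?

Min

Track states (vertex, player-to-move).
A0 = {(5,Max), (5,Min)}
A1: add {(1,Max), (6,Max)}.
A2: add {(4,Min), (6,Min)}.
A3: add {(0,Max)}.
A4: add {(3,Min)}.
A5: add {(2,Max)}.
A6 = A5; e.g. (0,Min) stays out. (3,Max) never enters ⇒ Min avoids the target.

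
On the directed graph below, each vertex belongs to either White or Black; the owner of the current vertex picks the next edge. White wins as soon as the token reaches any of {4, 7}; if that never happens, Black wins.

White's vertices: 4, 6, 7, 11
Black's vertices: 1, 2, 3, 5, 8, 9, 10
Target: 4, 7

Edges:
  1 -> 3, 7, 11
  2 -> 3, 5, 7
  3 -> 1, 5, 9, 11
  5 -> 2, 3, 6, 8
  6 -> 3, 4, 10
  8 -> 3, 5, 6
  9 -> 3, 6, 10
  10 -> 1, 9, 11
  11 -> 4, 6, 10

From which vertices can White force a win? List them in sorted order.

A0 = {4, 7}
A1: add {6, 11} — 6 (White) has 6→4; 11 (White) has 11→4.
A2 = A1; e.g. 1 (Black) can still go to 3. Fixed point.
White's winning region = {4, 6, 7, 11}.

4, 6, 7, 11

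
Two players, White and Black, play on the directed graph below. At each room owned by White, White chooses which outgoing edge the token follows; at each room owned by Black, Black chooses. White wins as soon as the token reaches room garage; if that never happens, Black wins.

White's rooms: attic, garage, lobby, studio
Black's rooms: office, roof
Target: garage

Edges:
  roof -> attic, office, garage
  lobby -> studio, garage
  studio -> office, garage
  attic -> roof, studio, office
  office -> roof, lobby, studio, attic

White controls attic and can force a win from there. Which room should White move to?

A0 = {garage}
A1: add {lobby, studio} — lobby (White) has lobby→garage; studio (White) has studio→garage.
A2: add {attic} — attic (White) has attic→studio.
A3 = A2; e.g. roof (Black) can still go to office. Fixed point.
From attic, successor studio is in the attractor (rank 1); the other successors office, roof are not.

studio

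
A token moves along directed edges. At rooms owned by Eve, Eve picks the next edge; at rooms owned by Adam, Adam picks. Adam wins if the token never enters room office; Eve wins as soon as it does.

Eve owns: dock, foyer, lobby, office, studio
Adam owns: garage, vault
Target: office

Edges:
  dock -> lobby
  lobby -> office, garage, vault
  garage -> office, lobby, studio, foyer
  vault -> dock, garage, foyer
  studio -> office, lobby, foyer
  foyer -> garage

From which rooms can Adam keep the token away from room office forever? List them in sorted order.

A0 = {office}
A1: add {lobby, studio} — lobby (Eve) has lobby→office; studio (Eve) has studio→office.
A2: add {dock} — dock (Eve) has dock→lobby.
A3 = A2; e.g. garage (Adam) can still go to foyer. Fixed point.
Eve's attractor = {dock, lobby, office, studio}; Adam avoids the target exactly from the complement.

foyer, garage, vault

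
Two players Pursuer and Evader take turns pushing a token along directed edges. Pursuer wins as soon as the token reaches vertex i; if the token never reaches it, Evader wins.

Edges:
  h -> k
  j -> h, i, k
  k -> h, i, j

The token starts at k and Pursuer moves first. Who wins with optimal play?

Pursuer

Track states (vertex, player-to-move).
A0 = {(i,Pursuer), (i,Evader)}
A1: add {(j,Pursuer), (k,Pursuer)}.
(k,Pursuer) ∈ A1 ⇒ Pursuer forces the target.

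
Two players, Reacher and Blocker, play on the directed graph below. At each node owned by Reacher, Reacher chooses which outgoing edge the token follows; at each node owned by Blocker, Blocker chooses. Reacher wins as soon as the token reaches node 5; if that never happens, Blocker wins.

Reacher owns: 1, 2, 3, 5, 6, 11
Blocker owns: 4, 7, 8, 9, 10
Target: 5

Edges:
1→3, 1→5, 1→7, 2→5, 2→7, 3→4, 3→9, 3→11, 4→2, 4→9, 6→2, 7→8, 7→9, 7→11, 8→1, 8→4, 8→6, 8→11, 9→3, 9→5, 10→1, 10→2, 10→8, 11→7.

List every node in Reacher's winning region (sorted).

A0 = {5}
A1: add {1, 2} — 1 (Reacher) has 1→5; 2 (Reacher) has 2→5.
A2: add {6} — 6 (Reacher) has 6→2.
A3 = A2; e.g. 3 (Reacher) has no edge into A2. Fixed point.
Reacher's winning region = {1, 2, 5, 6}.

1, 2, 5, 6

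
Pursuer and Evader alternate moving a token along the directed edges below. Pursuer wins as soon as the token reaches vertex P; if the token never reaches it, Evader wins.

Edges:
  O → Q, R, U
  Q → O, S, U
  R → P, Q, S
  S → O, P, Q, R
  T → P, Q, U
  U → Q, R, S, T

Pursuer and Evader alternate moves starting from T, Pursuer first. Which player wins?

Pursuer

Track states (vertex, player-to-move).
A0 = {(P,Pursuer), (P,Evader)}
A1: add {(R,Pursuer), (S,Pursuer), (T,Pursuer)}.
(T,Pursuer) ∈ A1 ⇒ Pursuer forces the target.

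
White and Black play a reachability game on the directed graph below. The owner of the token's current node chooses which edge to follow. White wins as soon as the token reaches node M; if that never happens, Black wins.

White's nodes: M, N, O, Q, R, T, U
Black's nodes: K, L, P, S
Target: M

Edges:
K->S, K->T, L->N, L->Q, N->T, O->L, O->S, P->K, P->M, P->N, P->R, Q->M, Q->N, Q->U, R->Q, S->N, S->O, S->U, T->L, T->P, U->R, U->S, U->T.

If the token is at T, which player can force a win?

A0 = {M}
A1: add {Q} — Q (White) has Q→M.
A2: add {R} — R (White) has R→Q.
A3: add {U} — U (White) has U→R.
A4 = A3; e.g. K (Black) can still go to S. Fixed point.
T never enters the attractor, so Black can avoid the target forever.

Black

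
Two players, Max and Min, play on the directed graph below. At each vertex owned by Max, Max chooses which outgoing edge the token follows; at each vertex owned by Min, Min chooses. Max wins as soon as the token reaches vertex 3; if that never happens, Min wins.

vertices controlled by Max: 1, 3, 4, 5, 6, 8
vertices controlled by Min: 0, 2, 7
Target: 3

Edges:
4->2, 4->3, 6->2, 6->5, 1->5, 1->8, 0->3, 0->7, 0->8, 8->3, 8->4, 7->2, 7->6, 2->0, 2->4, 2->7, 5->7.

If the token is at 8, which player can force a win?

Max

A0 = {3}
A1: add {4, 8} — 4 (Max) has 4→3; 8 (Max) has 8→3.
8 ∈ A1, so Max can force the target.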